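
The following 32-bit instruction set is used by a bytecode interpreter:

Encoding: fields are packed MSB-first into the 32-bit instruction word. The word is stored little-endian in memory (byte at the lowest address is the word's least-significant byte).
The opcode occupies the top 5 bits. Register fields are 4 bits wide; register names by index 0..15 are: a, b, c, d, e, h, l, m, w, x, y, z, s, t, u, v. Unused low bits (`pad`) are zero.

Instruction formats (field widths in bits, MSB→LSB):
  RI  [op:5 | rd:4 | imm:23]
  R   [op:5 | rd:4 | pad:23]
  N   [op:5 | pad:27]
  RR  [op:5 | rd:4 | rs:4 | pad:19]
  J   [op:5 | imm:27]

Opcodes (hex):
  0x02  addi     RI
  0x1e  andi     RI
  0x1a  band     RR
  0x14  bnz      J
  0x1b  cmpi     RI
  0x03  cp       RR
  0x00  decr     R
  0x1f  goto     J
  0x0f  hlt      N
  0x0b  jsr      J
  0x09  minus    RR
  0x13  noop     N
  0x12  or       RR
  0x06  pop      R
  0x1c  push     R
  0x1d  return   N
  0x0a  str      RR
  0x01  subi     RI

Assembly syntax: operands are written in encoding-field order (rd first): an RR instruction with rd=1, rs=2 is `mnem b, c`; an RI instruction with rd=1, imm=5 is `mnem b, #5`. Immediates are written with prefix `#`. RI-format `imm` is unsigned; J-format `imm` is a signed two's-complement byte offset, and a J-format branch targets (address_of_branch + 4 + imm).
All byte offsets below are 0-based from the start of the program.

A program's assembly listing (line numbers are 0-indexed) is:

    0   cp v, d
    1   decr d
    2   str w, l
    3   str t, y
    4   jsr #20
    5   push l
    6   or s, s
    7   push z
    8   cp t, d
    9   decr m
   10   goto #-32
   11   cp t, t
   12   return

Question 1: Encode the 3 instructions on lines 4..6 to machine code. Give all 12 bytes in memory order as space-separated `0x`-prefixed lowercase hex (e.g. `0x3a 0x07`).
4. jsr fields op=0xb:5|imm=20:27 → word 58000014h → 14 00 00 58
5. push fields op=0x1c:5|rd=6:4|pad=0:23 → word e3000000h → 00 00 00 e3
6. or fields op=0x12:5|rd=12:4|rs=12:4|pad=0:19 → word 96600000h → 00 00 60 96

0x14 0x00 0x00 0x58 0x00 0x00 0x00 0xe3 0x00 0x00 0x60 0x96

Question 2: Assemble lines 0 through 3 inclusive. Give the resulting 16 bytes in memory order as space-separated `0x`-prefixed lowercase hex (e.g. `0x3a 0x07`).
0x00 0x00 0x98 0x1f 0x00 0x00 0x80 0x01 0x00 0x00 0x30 0x54 0x00 0x00 0xd0 0x56

L0: cp op=0x3:5|rd=15:4|rs=3:4|pad=0:19 ⇒ 0x1f980000 ⇒ little 00 00 98 1f
L1: decr op=0x0:5|rd=3:4|pad=0:23 ⇒ 0x01800000 ⇒ little 00 00 80 01
L2: str op=0xa:5|rd=8:4|rs=6:4|pad=0:19 ⇒ 0x54300000 ⇒ little 00 00 30 54
L3: str op=0xa:5|rd=13:4|rs=10:4|pad=0:19 ⇒ 0x56d00000 ⇒ little 00 00 d0 56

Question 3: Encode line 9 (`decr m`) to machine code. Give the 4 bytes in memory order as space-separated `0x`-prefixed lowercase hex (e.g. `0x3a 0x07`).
L9: decr op=0x0:5|rd=7:4|pad=0:23 ⇒ 0x03800000 ⇒ little 00 00 80 03

0x00 0x00 0x80 0x03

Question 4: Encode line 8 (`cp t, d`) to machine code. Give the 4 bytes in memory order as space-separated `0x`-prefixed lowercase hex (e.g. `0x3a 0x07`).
8. cp fields op=0x3:5|rd=13:4|rs=3:4|pad=0:19 → word 1e980000h → 00 00 98 1e

0x00 0x00 0x98 0x1e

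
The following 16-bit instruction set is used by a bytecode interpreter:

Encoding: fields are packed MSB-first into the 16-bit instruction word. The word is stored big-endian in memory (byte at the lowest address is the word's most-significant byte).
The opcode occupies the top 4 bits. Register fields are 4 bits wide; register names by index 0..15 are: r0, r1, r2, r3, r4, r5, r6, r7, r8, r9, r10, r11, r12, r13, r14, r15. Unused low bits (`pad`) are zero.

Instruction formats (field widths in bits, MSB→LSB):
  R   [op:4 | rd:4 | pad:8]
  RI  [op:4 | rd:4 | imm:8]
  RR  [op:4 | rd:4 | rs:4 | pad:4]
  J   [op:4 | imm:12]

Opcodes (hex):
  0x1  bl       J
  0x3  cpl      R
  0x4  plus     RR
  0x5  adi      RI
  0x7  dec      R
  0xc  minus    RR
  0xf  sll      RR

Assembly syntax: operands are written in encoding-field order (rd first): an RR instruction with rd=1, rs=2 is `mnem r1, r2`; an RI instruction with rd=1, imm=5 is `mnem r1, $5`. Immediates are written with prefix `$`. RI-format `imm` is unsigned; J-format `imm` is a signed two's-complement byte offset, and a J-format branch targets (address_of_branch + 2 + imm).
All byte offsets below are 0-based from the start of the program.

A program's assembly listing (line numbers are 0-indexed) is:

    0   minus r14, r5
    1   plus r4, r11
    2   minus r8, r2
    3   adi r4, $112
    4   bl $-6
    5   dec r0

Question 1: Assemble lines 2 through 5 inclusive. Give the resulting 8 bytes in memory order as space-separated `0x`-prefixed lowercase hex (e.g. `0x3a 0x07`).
0xc8 0x20 0x54 0x70 0x1f 0xfa 0x70 0x00

L2: minus op=0xc:4|rd=8:4|rs=2:4|pad=0:4 ⇒ 0xc820 ⇒ big c8 20
L3: adi op=0x5:4|rd=4:4|imm=112:8 ⇒ 0x5470 ⇒ big 54 70
L4: bl op=0x1:4|imm=-6:12 ⇒ 0x1ffa ⇒ big 1f fa
L5: dec op=0x7:4|rd=0:4|pad=0:8 ⇒ 0x7000 ⇒ big 70 00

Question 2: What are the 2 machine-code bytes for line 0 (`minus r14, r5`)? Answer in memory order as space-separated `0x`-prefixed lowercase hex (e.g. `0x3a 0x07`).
L0: minus op=0xc:4|rd=14:4|rs=5:4|pad=0:4 ⇒ 0xce50 ⇒ big ce 50

0xce 0x50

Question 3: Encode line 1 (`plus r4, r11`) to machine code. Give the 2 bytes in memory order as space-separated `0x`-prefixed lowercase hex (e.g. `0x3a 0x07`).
L1: plus op=0x4:4|rd=4:4|rs=11:4|pad=0:4 ⇒ 0x44b0 ⇒ big 44 b0

0x44 0xb0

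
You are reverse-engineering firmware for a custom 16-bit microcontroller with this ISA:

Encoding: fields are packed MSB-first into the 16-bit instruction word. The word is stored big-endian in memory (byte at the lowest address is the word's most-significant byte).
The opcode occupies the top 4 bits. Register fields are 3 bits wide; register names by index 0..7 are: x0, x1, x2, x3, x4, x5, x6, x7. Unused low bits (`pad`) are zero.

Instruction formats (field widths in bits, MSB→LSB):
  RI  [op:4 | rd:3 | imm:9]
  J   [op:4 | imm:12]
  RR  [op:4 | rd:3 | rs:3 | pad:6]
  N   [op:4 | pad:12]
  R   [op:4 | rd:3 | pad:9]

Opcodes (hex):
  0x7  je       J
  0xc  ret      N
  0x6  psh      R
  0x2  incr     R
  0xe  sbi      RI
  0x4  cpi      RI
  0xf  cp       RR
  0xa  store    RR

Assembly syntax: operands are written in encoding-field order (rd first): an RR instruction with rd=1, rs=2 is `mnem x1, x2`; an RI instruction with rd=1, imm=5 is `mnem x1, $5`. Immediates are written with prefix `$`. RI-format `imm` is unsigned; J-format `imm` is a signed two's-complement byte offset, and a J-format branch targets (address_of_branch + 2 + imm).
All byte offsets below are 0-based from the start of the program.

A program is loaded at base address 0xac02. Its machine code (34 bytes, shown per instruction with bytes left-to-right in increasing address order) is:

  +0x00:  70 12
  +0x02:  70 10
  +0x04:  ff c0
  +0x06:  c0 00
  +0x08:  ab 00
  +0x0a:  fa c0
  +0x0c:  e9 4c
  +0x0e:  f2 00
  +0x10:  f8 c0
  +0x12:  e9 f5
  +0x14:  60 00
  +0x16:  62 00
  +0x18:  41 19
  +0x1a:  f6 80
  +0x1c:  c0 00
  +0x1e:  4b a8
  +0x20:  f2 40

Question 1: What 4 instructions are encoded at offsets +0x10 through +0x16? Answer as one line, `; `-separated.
cp x4, x3; sbi x4, $501; psh x0; psh x1

[10] f8 c0 → 0xf8c0
  op=0xf8c0>>12=0xf ⇒ cp (RR)
  rd: (w>>9)&0x7=0x4 → x4
  rs: (w>>6)&0x7=0x3 → x3
[12] e9 f5 → 0xe9f5
  op=0xe9f5>>12=0xe ⇒ sbi (RI)
  rd: (w>>9)&0x7=0x4 → x4
  imm: (w>>0)&0x1ff=0x1f5 → $501
[14] 60 00 → 0x6000
  op=0x6000>>12=0x6 ⇒ psh (R)
  rd: (w>>9)&0x7=0x0 → x0
[16] 62 00 → 0x6200
  op=0x6200>>12=0x6 ⇒ psh (R)
  rd: (w>>9)&0x7=0x1 → x1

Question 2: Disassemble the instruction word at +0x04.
cp x7, x7

@+04  big-endian(ff c0) = 0xffc0
  op=0xffc0>>12=0xf ⇒ cp (RR)
  rd@[11:9]=0x7 ⇒ x7
  rs@[8:6]=0x7 ⇒ x7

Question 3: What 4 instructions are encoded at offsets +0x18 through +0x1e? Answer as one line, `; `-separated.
+0x18: 41 19 ⇒ word 0x4119 (big)
  op=0x4119>>12=0x4 ⇒ cpi (RI)
  [11:9] rd=0 = x0
  [8:0] imm=281 = $281
+0x1a: f6 80 ⇒ word 0xf680 (big)
  op=0xf680>>12=0xf ⇒ cp (RR)
  [11:9] rd=3 = x3
  [8:6] rs=2 = x2
+0x1c: c0 00 ⇒ word 0xc000 (big)
  op=0xc000>>12=0xc ⇒ ret (N)
+0x1e: 4b a8 ⇒ word 0x4ba8 (big)
  op=0x4ba8>>12=0x4 ⇒ cpi (RI)
  [11:9] rd=5 = x5
  [8:0] imm=424 = $424

cpi x0, $281; cp x3, x2; ret; cpi x5, $424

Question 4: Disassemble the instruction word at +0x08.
off 0x08: read ab 00 as big → 0xab00
  opcode bits[15:12]=0xa: store/RR
  [11:9] rd=5 = x5
  [8:6] rs=4 = x4

store x5, x4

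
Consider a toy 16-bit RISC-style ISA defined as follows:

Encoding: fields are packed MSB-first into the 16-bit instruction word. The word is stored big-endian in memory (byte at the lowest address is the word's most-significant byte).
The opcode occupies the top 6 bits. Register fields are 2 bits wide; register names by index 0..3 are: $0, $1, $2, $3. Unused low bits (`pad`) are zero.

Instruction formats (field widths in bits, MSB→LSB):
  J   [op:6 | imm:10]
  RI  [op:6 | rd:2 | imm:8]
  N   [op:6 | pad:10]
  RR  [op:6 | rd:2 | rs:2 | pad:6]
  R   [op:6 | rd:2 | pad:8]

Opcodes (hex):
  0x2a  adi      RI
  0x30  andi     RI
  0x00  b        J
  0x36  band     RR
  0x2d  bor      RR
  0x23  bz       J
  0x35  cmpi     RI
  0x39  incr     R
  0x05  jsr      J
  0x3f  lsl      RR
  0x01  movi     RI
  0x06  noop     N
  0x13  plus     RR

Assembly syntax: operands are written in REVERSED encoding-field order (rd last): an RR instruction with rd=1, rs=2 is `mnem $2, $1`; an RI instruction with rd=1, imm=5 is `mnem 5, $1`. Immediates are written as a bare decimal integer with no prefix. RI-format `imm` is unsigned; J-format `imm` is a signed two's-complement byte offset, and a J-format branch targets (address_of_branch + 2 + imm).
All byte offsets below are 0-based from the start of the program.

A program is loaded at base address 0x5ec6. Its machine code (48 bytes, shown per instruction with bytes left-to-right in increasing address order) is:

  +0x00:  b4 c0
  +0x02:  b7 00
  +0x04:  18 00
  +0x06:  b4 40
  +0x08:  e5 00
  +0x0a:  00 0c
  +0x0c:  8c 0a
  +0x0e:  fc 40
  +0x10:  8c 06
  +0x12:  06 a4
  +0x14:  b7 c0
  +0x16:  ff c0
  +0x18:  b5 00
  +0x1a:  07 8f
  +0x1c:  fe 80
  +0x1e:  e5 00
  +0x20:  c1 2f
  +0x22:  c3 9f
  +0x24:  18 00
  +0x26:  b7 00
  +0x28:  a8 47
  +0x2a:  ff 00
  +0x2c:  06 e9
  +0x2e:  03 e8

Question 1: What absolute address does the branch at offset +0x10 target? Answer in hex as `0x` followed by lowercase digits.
0x5ede

+0x10: 8c 06 ⇒ word 0x8c06 (big)
  op=0x8c06>>10=0x23 ⇒ bz (J)
  [9:0] imm=6 = 6
  target = base 0x5ec6 + off 0x10 + 2 + imm 6 = 0x5ede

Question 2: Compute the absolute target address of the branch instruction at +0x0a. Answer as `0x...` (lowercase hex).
0x5ede

@+0a  big-endian(00 0c) = 0x000c
  top 6b → 0x0 → b [J]
  [9:0] imm=12 = 12
  target = base 0x5ec6 + off 0x0a + 2 + imm 12 = 0x5ede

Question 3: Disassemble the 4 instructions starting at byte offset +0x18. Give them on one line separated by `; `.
@+18  big-endian(b5 00) = 0xb500
  op=0xb500>>10=0x2d ⇒ bor (RR)
  rd@[9:8]=0x1 ⇒ $1
  rs@[7:6]=0x0 ⇒ $0
@+1a  big-endian(07 8f) = 0x078f
  op=0x078f>>10=0x1 ⇒ movi (RI)
  rd@[9:8]=0x3 ⇒ $3
  imm@[7:0]=0x8f ⇒ 143
@+1c  big-endian(fe 80) = 0xfe80
  op=0xfe80>>10=0x3f ⇒ lsl (RR)
  rd@[9:8]=0x2 ⇒ $2
  rs@[7:6]=0x2 ⇒ $2
@+1e  big-endian(e5 00) = 0xe500
  op=0xe500>>10=0x39 ⇒ incr (R)
  rd@[9:8]=0x1 ⇒ $1

bor $0, $1; movi 143, $3; lsl $2, $2; incr $1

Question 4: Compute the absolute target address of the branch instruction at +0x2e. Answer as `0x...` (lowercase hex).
0x5ede

[2e] 03 e8 → 0x03e8
  op=0x03e8>>10=0x0 ⇒ b (J)
  imm: (w>>0)&0x3ff=0x3e8 (s10→-24) → -24
  target = base 0x5ec6 + off 0x2e + 2 + imm -24 = 0x5ede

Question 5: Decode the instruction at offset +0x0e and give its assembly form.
@+0e  big-endian(fc 40) = 0xfc40
  top 6b → 0x3f → lsl [RR]
  [9:8] rd=0 = $0
  [7:6] rs=1 = $1

lsl $1, $0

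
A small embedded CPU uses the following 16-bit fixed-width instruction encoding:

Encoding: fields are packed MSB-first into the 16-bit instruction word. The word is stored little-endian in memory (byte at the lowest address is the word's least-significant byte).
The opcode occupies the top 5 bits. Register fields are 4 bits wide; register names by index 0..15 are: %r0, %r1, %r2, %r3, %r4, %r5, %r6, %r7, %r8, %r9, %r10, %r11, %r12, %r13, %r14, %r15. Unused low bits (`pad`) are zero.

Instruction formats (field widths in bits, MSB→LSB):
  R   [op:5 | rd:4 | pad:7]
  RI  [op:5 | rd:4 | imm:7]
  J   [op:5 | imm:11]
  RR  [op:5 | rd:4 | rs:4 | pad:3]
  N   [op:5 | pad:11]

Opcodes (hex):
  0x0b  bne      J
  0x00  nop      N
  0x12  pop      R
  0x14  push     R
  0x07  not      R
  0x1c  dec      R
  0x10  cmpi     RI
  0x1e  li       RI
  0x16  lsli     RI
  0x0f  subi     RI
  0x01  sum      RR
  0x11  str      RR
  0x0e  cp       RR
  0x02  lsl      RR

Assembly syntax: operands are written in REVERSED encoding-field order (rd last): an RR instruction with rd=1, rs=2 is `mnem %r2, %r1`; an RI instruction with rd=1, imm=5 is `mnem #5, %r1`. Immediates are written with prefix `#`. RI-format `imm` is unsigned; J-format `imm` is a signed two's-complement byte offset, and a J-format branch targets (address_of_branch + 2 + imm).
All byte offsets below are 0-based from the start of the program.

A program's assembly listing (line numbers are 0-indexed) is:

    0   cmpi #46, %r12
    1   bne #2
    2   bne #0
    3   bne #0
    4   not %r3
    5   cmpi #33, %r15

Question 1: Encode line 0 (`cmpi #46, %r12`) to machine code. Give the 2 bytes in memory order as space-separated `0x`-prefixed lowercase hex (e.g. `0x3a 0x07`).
L0: cmpi op=0x10:5|rd=12:4|imm=46:7 ⇒ 0x862e ⇒ little 2e 86

0x2e 0x86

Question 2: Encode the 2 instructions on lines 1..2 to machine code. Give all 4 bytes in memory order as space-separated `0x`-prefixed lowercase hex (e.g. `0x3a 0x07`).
1. bne fields op=0xb:5|imm=2:11 → word 5802h → 02 58
2. bne fields op=0xb:5|imm=0:11 → word 5800h → 00 58

0x02 0x58 0x00 0x58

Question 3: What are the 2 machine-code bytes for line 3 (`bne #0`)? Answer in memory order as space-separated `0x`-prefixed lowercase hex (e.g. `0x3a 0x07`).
L3: bne op=0xb:5|imm=0:11 ⇒ 0x5800 ⇒ little 00 58

0x00 0x58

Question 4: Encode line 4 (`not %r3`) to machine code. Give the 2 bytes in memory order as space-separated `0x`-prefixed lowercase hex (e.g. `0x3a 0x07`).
0x80 0x39

4. not fields op=0x7:5|rd=3:4|pad=0:7 → word 3980h → 80 39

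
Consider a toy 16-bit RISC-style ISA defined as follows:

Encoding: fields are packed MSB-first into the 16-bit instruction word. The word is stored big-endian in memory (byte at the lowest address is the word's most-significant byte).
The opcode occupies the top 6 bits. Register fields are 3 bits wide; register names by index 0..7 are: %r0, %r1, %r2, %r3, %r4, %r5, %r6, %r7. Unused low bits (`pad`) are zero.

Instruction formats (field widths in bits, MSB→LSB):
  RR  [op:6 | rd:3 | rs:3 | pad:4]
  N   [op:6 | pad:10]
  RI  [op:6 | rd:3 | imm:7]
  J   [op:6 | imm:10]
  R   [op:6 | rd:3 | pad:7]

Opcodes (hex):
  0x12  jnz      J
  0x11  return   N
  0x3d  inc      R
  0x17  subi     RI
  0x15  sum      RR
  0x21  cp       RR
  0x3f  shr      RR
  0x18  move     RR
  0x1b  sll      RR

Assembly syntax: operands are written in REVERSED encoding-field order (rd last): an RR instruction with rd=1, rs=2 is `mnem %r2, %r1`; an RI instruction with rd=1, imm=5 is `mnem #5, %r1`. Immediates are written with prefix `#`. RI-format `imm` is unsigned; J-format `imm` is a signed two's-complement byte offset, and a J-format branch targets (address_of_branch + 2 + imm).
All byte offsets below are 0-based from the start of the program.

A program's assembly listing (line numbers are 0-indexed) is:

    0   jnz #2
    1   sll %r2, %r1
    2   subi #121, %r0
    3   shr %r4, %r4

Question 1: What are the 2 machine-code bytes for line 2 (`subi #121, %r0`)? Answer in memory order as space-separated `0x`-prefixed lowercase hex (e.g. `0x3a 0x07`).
2. subi fields op=0x17:6|rd=0:3|imm=121:7 → word 5c79h → 5c 79

0x5c 0x79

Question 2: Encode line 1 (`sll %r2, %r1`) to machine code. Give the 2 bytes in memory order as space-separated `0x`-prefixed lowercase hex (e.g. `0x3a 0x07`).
0x6c 0xa0

L1: sll op=0x1b:6|rd=1:3|rs=2:3|pad=0:4 ⇒ 0x6ca0 ⇒ big 6c a0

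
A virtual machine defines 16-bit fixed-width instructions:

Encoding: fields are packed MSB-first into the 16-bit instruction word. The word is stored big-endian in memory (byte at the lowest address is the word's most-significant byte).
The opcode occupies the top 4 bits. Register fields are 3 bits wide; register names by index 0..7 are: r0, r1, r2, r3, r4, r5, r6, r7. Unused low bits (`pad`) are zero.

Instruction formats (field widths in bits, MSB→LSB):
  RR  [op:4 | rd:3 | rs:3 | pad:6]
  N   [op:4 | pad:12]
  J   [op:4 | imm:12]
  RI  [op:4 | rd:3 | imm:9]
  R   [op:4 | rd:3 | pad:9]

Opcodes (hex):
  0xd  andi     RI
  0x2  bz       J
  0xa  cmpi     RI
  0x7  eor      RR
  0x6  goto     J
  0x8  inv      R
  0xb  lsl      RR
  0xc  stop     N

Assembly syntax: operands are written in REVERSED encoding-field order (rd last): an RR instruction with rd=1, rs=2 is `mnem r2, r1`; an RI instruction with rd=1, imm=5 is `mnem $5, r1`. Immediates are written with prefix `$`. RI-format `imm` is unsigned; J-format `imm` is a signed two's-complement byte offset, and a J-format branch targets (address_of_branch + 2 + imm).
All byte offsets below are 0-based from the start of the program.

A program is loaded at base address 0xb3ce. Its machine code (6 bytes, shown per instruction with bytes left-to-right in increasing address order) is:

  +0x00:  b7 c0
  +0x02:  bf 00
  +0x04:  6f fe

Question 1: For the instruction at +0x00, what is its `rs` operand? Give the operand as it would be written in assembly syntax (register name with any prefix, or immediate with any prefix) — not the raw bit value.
r7

off 0x00: read b7 c0 as big → 0xb7c0
  top 4b → 0xb → lsl [RR]
  rd: (w>>9)&0x7=0x3 → r3
  rs: (w>>6)&0x7=0x7 → r7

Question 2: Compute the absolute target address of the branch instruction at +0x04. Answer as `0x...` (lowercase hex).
@+04  big-endian(6f fe) = 0x6ffe
  top 4b → 0x6 → goto [J]
  imm@[11:0]=0xffe (s12→-2) ⇒ $-2
  target = base 0xb3ce + off 0x04 + 2 + imm -2 = 0xb3d2

0xb3d2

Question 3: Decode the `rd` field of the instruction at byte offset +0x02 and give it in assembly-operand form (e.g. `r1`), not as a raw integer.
[02] bf 00 → 0xbf00
  op=0xbf00>>12=0xb ⇒ lsl (RR)
  rd: (w>>9)&0x7=0x7 → r7
  rs: (w>>6)&0x7=0x4 → r4

r7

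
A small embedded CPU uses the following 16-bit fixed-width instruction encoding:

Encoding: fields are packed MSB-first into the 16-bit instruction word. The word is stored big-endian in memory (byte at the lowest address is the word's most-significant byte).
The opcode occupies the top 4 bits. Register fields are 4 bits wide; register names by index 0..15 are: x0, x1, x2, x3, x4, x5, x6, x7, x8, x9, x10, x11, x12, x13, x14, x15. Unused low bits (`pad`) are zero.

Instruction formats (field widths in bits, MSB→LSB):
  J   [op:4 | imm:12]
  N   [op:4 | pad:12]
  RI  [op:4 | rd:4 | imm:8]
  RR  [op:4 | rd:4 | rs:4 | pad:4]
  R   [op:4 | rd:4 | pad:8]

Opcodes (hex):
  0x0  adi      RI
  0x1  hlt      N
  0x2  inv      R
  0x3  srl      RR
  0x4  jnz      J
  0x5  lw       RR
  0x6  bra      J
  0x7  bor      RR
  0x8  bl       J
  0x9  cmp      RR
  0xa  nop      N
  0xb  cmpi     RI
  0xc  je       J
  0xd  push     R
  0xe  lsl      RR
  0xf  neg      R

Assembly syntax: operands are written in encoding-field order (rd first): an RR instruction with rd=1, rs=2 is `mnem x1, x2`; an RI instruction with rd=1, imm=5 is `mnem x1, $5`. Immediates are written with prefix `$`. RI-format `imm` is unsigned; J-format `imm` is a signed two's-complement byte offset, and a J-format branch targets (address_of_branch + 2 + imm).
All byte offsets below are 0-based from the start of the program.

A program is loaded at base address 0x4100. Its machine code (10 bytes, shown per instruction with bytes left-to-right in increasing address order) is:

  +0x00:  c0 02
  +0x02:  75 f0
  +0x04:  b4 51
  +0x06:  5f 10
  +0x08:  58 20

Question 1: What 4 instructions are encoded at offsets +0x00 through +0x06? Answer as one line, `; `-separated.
[00] c0 02 → 0xc002
  op=0xc002>>12=0xc ⇒ je (J)
  [11:0] imm=2 = $2
[02] 75 f0 → 0x75f0
  op=0x75f0>>12=0x7 ⇒ bor (RR)
  [11:8] rd=5 = x5
  [7:4] rs=15 = x15
[04] b4 51 → 0xb451
  op=0xb451>>12=0xb ⇒ cmpi (RI)
  [11:8] rd=4 = x4
  [7:0] imm=81 = $81
[06] 5f 10 → 0x5f10
  op=0x5f10>>12=0x5 ⇒ lw (RR)
  [11:8] rd=15 = x15
  [7:4] rs=1 = x1

je $2; bor x5, x15; cmpi x4, $81; lw x15, x1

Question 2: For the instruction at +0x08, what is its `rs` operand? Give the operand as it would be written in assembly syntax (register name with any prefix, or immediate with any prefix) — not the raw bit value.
x2

+0x08: 58 20 ⇒ word 0x5820 (big)
  opcode bits[15:12]=0x5: lw/RR
  [11:8] rd=8 = x8
  [7:4] rs=2 = x2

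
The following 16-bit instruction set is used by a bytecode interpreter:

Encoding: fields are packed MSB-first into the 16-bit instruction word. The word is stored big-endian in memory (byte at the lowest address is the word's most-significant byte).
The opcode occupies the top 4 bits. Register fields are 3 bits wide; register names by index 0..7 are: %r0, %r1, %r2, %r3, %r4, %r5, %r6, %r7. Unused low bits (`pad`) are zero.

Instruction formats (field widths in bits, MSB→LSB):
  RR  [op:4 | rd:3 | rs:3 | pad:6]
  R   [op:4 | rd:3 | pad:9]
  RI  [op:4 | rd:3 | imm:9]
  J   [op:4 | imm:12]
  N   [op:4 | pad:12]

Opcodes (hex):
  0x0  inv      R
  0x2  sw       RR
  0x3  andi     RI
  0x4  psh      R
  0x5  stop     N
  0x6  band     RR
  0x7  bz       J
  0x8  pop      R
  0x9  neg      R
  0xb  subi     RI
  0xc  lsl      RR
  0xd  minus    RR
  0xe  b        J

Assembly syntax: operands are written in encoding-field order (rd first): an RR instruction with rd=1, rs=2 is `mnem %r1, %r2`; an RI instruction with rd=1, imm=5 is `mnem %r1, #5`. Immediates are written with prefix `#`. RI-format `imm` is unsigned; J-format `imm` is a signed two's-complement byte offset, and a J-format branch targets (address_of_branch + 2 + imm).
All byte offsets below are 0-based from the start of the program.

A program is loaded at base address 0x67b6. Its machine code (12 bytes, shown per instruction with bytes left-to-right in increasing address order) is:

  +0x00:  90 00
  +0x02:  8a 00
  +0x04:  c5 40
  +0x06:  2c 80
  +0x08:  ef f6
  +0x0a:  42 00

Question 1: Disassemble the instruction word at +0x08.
[08] ef f6 → 0xeff6
  top 4b → 0xe → b [J]
  [11:0] imm=4086 (s12→-10) = #-10

b #-10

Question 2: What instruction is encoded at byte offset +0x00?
neg %r0

@+00  big-endian(90 00) = 0x9000
  opcode bits[15:12]=0x9: neg/R
  [11:9] rd=0 = %r0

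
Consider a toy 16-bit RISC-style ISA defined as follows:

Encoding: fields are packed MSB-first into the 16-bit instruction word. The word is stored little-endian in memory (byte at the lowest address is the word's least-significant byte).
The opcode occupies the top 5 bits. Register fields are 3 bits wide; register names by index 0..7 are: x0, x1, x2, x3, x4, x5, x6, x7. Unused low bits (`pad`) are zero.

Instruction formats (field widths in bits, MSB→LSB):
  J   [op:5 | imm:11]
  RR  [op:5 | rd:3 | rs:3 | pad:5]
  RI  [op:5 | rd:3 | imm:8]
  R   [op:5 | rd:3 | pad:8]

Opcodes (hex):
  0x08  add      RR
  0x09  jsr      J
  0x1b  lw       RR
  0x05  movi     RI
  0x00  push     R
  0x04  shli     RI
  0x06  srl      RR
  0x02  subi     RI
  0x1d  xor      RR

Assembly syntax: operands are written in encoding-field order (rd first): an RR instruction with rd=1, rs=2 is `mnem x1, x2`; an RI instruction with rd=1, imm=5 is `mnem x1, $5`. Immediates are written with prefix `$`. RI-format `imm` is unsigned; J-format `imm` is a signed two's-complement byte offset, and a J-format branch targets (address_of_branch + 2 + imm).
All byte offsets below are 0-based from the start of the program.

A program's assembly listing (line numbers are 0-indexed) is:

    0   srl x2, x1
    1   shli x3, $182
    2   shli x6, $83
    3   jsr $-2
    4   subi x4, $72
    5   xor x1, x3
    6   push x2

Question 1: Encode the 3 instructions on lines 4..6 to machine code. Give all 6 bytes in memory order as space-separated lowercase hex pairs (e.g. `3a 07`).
48 14 60 e9 00 02

line 4 (subi): pack op=0x2:5|rd=4:3|imm=72:8 = 0x1448; little→ 48 14
line 5 (xor): pack op=0x1d:5|rd=1:3|rs=3:3|pad=0:5 = 0xe960; little→ 60 e9
line 6 (push): pack op=0x0:5|rd=2:3|pad=0:8 = 0x0200; little→ 00 02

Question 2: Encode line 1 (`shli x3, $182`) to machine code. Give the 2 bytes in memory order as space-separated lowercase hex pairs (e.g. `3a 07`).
1. shli fields op=0x4:5|rd=3:3|imm=182:8 → word 23b6h → b6 23

b6 23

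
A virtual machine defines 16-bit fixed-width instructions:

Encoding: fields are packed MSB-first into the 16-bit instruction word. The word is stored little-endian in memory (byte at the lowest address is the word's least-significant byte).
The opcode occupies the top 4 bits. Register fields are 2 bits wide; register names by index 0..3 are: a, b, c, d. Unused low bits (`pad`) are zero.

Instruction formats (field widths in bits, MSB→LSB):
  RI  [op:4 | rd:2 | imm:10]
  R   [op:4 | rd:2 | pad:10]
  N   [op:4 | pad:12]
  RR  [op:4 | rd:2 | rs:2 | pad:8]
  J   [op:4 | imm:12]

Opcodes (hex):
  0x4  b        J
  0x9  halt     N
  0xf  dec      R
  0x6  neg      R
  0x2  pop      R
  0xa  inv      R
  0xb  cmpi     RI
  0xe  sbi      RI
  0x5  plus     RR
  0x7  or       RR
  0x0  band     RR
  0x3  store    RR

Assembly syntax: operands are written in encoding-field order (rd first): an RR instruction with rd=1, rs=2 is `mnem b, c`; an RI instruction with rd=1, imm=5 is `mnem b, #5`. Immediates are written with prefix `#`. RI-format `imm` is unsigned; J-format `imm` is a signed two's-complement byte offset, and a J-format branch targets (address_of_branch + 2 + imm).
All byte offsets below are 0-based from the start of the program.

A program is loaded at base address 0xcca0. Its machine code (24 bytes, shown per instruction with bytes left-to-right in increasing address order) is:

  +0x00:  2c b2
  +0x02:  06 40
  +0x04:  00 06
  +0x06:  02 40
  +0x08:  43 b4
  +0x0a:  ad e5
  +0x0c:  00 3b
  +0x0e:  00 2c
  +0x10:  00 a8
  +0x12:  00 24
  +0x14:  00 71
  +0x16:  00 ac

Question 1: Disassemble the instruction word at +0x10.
off 0x10: read 00 a8 as little → 0xa800
  top 4b → 0xa → inv [R]
  rd: (w>>10)&0x3=0x2 → c

inv c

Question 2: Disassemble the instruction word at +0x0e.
off 0x0e: read 00 2c as little → 0x2c00
  top 4b → 0x2 → pop [R]
  [11:10] rd=3 = d

pop d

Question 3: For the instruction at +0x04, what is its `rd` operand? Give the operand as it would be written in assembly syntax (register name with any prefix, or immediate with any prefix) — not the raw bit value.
@+04  little-endian(00 06) = 0x0600
  op=0x0600>>12=0x0 ⇒ band (RR)
  rd: (w>>10)&0x3=0x1 → b
  rs: (w>>8)&0x3=0x2 → c

b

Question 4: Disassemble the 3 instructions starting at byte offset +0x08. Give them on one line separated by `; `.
+0x08: 43 b4 ⇒ word 0xb443 (little)
  top 4b → 0xb → cmpi [RI]
  rd: (w>>10)&0x3=0x1 → b
  imm: (w>>0)&0x3ff=0x43 → #67
+0x0a: ad e5 ⇒ word 0xe5ad (little)
  top 4b → 0xe → sbi [RI]
  rd: (w>>10)&0x3=0x1 → b
  imm: (w>>0)&0x3ff=0x1ad → #429
+0x0c: 00 3b ⇒ word 0x3b00 (little)
  top 4b → 0x3 → store [RR]
  rd: (w>>10)&0x3=0x2 → c
  rs: (w>>8)&0x3=0x3 → d

cmpi b, #67; sbi b, #429; store c, d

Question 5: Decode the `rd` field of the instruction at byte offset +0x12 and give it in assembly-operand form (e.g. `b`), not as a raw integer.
b

off 0x12: read 00 24 as little → 0x2400
  opcode bits[15:12]=0x2: pop/R
  [11:10] rd=1 = b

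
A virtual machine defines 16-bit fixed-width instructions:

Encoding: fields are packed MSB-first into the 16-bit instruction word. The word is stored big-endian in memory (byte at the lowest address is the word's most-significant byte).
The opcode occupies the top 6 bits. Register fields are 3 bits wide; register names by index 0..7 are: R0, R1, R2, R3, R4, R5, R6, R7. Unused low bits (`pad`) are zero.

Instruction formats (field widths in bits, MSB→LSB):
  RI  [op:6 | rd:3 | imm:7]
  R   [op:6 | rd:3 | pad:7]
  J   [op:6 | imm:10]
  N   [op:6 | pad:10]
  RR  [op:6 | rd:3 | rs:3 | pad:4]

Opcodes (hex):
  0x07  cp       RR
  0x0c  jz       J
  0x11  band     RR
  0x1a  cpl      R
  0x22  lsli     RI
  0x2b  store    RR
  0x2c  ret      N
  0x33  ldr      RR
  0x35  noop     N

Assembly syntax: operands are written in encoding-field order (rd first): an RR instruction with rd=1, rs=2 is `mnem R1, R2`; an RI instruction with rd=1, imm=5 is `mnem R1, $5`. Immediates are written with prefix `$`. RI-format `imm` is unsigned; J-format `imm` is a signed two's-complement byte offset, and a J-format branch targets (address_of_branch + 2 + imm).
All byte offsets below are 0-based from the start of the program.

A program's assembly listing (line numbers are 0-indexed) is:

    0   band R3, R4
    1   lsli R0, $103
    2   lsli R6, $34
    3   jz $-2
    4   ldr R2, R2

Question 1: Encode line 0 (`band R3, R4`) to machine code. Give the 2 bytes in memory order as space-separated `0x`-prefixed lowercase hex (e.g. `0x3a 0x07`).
0x45 0xc0

0. band fields op=0x11:6|rd=3:3|rs=4:3|pad=0:4 → word 45c0h → 45 c0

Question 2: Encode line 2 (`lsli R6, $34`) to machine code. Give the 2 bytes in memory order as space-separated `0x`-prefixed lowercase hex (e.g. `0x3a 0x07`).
line 2 (lsli): pack op=0x22:6|rd=6:3|imm=34:7 = 0x8b22; big→ 8b 22

0x8b 0x22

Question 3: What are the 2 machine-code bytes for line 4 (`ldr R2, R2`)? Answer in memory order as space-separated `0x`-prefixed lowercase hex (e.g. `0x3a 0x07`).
0xcd 0x20

4. ldr fields op=0x33:6|rd=2:3|rs=2:3|pad=0:4 → word cd20h → cd 20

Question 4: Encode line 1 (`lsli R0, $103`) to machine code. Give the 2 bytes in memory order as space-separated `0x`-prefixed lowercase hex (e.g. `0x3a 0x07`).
line 1 (lsli): pack op=0x22:6|rd=0:3|imm=103:7 = 0x8867; big→ 88 67

0x88 0x67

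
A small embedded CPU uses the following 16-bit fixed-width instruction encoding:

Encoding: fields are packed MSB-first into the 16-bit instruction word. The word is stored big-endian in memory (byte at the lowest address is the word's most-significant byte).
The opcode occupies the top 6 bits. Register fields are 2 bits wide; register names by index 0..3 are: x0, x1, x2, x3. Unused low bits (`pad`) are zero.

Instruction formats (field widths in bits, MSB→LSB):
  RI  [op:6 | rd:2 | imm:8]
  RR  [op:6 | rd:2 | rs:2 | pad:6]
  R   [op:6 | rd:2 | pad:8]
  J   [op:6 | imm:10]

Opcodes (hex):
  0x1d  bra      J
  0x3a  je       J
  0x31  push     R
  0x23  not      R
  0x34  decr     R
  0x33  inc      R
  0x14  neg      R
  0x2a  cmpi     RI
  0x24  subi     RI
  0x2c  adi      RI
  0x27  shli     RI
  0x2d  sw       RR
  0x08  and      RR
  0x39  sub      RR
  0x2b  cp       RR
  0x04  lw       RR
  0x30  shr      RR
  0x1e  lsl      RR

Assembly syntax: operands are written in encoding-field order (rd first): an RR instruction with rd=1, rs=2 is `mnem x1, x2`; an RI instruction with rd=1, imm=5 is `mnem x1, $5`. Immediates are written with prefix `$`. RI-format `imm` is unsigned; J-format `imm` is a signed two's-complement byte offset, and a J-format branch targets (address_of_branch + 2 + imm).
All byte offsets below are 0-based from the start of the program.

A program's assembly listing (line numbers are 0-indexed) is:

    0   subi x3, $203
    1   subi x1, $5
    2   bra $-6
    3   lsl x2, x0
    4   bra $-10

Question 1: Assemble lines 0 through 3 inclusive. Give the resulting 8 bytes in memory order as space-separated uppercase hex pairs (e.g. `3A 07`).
93 CB 91 05 77 FA 7A 00

0. subi fields op=0x24:6|rd=3:2|imm=203:8 → word 93cbh → 93 cb
1. subi fields op=0x24:6|rd=1:2|imm=5:8 → word 9105h → 91 05
2. bra fields op=0x1d:6|imm=-6:10 → word 77fah → 77 fa
3. lsl fields op=0x1e:6|rd=2:2|rs=0:2|pad=0:6 → word 7a00h → 7a 00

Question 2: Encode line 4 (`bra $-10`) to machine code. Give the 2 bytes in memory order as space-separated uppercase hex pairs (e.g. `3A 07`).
4. bra fields op=0x1d:6|imm=-10:10 → word 77f6h → 77 f6

77 F6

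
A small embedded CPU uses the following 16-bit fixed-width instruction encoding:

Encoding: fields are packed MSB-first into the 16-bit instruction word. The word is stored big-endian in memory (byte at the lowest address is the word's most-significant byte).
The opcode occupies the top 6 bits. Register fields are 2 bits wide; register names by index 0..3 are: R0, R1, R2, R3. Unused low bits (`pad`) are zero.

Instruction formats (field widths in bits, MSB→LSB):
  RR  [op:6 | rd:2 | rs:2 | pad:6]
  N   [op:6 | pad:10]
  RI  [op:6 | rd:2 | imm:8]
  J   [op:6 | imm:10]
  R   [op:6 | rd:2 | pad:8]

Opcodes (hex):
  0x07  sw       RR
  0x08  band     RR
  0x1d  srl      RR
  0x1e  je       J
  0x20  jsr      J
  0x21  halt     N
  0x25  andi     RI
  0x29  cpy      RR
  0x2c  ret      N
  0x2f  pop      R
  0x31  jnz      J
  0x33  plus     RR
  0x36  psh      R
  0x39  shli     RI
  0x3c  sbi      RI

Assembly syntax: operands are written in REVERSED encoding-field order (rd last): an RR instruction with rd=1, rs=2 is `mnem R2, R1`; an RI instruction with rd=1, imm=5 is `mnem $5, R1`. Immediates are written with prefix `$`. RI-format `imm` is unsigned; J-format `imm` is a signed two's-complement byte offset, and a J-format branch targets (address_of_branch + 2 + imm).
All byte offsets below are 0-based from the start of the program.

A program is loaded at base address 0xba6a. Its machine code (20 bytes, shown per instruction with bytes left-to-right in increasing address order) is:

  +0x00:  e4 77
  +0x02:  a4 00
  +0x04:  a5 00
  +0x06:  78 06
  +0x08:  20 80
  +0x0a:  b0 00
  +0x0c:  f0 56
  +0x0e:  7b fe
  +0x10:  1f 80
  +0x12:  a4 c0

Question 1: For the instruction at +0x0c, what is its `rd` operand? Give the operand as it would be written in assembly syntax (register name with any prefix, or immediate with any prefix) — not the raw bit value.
[0c] f0 56 → 0xf056
  op=0xf056>>10=0x3c ⇒ sbi (RI)
  rd@[9:8]=0x0 ⇒ R0
  imm@[7:0]=0x56 ⇒ $86

R0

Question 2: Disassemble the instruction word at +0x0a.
off 0x0a: read b0 00 as big → 0xb000
  top 6b → 0x2c → ret [N]

ret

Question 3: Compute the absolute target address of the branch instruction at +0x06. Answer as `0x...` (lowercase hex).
off 0x06: read 78 06 as big → 0x7806
  opcode bits[15:10]=0x1e: je/J
  imm: (w>>0)&0x3ff=0x6 → $6
  target = base 0xba6a + off 0x06 + 2 + imm 6 = 0xba78

0xba78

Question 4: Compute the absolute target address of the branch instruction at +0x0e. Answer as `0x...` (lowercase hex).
0xba78

off 0x0e: read 7b fe as big → 0x7bfe
  opcode bits[15:10]=0x1e: je/J
  imm: (w>>0)&0x3ff=0x3fe (s10→-2) → $-2
  target = base 0xba6a + off 0x0e + 2 + imm -2 = 0xba78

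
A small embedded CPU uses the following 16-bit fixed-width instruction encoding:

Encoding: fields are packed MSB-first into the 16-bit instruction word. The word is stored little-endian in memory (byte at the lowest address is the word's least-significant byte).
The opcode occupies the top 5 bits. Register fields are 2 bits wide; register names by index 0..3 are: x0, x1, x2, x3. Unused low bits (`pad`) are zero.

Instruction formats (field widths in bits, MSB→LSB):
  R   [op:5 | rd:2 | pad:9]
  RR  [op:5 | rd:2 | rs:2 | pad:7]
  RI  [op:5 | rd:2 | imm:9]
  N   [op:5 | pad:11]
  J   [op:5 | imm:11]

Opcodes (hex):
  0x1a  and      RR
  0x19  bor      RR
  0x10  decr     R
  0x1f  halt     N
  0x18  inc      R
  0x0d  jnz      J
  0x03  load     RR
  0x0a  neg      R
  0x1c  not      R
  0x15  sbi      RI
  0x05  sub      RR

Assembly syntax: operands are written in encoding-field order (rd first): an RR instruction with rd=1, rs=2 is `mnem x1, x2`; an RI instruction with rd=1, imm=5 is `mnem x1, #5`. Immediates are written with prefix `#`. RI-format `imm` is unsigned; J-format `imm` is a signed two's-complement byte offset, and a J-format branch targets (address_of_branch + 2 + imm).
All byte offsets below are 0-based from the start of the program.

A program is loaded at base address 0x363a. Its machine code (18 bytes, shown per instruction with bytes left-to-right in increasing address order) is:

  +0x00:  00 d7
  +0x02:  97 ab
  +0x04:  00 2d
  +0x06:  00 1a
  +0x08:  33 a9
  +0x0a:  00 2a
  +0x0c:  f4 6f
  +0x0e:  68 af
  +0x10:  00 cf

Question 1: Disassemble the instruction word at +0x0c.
+0x0c: f4 6f ⇒ word 0x6ff4 (little)
  opcode bits[15:11]=0xd: jnz/J
  imm@[10:0]=0x7f4 (s11→-12) ⇒ #-12

jnz #-12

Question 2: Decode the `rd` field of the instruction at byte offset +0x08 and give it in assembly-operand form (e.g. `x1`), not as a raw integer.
x0

[08] 33 a9 → 0xa933
  op=0xa933>>11=0x15 ⇒ sbi (RI)
  rd: (w>>9)&0x3=0x0 → x0
  imm: (w>>0)&0x1ff=0x133 → #307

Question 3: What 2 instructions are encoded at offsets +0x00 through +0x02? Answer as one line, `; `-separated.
and x3, x2; sbi x1, #407

[00] 00 d7 → 0xd700
  top 5b → 0x1a → and [RR]
  rd: (w>>9)&0x3=0x3 → x3
  rs: (w>>7)&0x3=0x2 → x2
[02] 97 ab → 0xab97
  top 5b → 0x15 → sbi [RI]
  rd: (w>>9)&0x3=0x1 → x1
  imm: (w>>0)&0x1ff=0x197 → #407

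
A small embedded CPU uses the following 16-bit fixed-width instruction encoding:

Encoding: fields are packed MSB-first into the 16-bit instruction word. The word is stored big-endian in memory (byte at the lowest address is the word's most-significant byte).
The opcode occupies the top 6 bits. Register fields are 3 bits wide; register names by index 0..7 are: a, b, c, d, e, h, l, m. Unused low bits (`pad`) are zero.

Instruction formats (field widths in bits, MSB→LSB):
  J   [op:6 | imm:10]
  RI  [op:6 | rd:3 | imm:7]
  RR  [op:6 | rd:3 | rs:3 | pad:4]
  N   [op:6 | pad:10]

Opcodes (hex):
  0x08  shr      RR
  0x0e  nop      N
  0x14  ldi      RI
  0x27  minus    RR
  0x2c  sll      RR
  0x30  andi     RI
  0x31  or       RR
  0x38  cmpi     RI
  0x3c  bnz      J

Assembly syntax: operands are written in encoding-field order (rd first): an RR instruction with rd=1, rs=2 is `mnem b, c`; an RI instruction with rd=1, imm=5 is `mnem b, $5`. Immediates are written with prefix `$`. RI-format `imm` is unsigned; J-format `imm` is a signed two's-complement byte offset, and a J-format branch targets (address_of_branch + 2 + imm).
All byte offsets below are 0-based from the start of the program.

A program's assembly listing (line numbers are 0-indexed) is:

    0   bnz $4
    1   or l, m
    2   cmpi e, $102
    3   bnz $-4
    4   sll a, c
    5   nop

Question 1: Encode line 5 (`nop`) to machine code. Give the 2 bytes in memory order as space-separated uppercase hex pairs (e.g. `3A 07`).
38 00

line 5 (nop): pack op=0xe:6|pad=0:10 = 0x3800; big→ 38 00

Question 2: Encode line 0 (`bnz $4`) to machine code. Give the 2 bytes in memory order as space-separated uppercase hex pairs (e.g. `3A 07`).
L0: bnz op=0x3c:6|imm=4:10 ⇒ 0xf004 ⇒ big f0 04

F0 04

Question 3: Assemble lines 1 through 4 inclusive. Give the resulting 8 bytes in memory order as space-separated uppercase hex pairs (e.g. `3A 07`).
C7 70 E2 66 F3 FC B0 20

1. or fields op=0x31:6|rd=6:3|rs=7:3|pad=0:4 → word c770h → c7 70
2. cmpi fields op=0x38:6|rd=4:3|imm=102:7 → word e266h → e2 66
3. bnz fields op=0x3c:6|imm=-4:10 → word f3fch → f3 fc
4. sll fields op=0x2c:6|rd=0:3|rs=2:3|pad=0:4 → word b020h → b0 20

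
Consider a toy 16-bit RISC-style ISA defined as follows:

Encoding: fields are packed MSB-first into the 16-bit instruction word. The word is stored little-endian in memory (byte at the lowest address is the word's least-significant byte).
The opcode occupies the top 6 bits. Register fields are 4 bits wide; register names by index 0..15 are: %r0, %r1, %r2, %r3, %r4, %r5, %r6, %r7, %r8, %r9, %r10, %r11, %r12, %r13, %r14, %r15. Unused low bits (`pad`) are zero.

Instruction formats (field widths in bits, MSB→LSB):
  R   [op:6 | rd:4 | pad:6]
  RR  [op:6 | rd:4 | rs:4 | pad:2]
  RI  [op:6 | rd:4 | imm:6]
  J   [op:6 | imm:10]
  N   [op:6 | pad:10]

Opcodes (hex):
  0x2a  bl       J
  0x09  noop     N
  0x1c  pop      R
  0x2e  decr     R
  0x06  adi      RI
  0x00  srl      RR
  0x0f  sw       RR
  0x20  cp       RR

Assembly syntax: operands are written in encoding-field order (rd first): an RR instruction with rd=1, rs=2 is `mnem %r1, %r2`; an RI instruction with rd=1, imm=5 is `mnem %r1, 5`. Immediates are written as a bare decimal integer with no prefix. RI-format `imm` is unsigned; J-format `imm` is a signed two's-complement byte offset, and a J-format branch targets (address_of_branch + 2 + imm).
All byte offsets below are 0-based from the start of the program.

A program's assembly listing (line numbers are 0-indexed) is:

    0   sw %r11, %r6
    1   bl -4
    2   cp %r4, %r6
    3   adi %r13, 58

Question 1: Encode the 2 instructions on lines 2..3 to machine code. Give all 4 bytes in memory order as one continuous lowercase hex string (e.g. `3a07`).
18817a1b

2. cp fields op=0x20:6|rd=4:4|rs=6:4|pad=0:2 → word 8118h → 18 81
3. adi fields op=0x6:6|rd=13:4|imm=58:6 → word 1b7ah → 7a 1b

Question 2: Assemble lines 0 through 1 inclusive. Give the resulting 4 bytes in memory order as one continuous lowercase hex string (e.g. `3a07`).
0. sw fields op=0xf:6|rd=11:4|rs=6:4|pad=0:2 → word 3ed8h → d8 3e
1. bl fields op=0x2a:6|imm=-4:10 → word abfch → fc ab

d83efcab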